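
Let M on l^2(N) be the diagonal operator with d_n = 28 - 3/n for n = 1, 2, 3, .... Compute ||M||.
||M|| = 28

For a diagonal operator on l^2 with entries d_n, ||M|| = sup_n |d_n|. Here d_1 = 25, d_2 = 53/2, ..., and d_n = 28 - 3/n increases monotonically toward 28. All terms lie in [25, 28), so |d_n| = d_n and the supremum is the limit 28, which is not attained by any individual d_n. Hence ||M|| = 28.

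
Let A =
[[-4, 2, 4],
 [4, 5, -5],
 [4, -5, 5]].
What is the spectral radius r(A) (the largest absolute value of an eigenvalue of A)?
r(A) = 10

The eigenvalues of A are the roots of its characteristic polynomial. With M = A (coefficients from the trace, the sum of principal 2x2 minors, and det A):
  p(λ) = det(λ I - M) = λ^3 - 6λ^2 - 64λ + 240.
By the rational root theorem any rational root is an integer divisor of 240. Testing λ = 10: p(10) = 1000 - 600 - 640 + 240 = 0, so λ = 10 is a root. Dividing out (λ - 10) leaves p(λ) = (λ - 10)(λ^2 + 4λ - 24). For λ^2 + 4λ - 24 the discriminant is 112. It is nonnegative but not a perfect square, so the roots are real and irrational: λ = (-4 ± sqrt(112))/2 ≈ 3.2915, -7.2915.
Thus the eigenvalues (to 4 decimals) are 3.2915 (modulus 3.2915); -7.2915 (modulus 7.2915); 10 (modulus 10). The spectral radius is the largest modulus: r(A) = 10. (Cross-check: r(A) ≤ ||A||_2 ≈ 10.1649; equality holds whenever A is normal, though it can also hold for some non-normal A.)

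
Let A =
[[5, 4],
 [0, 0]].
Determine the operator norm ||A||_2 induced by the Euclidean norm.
||A||_2 = sqrt(41) ≈ 6.4031 (= sqrt(largest eigenvalue of A^T A))

||A||_2 = sigma_max(A) = sqrt(lambda_max(A^T A)). Form the symmetric matrix M = A^T A =
[[25, 20],
 [20, 16]].
Its characteristic polynomial (trace, determinant of M give the coefficients) is
  p(λ) = det(λ I - M) = λ^2 - 41λ.
For λ^2 - 41λ the discriminant is 1681. It is a perfect square (41^2), so the roots are rational: λ = (41 ± 41)/2 = 41, 0.
So the eigenvalues of A^T A are ≈ 0, 41 (all ≥ 0, as they must be for A^T A). The largest is λ_max = 41, hence ||A||_2 = sqrt(λ_max) = sqrt(41) ≈ 6.4031.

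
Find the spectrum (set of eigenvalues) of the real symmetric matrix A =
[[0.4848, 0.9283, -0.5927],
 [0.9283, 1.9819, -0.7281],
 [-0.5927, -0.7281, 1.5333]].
sigma(A) ≈ {0, 1, 3}

A is real symmetric, so its spectrum consists of real eigenvalues. Expanding the characteristic polynomial of the displayed matrix gives
  det(λ I - A) = p(λ) = λ^3 + (-4)λ^2 + (3)λ + (0).
Solving p(λ) = 0 yields eigenvalues ≈ 0, 1, 3. (A is shown rounded to 4 decimals, so these recover the underlying integer eigenvalues to within that precision.)
Verification: the trace of A = 4 equals the sum of eigenvalues 4, and det(A) ≈ -0.0001 matches the eigenvalue product 0.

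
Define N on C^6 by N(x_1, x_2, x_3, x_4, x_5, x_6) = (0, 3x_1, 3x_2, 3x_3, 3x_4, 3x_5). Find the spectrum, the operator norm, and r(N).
sigma(N) = {0}; ||N|| = 3; r(N) = 0. (N is nilpotent with N^6 = 0.)

On C^6, N is a strictly lower-triangular matrix with 3 on the subdiagonal and zeros elsewhere, so its characteristic polynomial is lambda^6 and every eigenvalue is 0: sigma(N) = {0}. For the operator norm, N e_i = 3e_{i+1} for i = 1, ..., 5 and N e_6 = 0, so the singular values of N are 3 (with multiplicity 5) and 0; hence ||N|| = 3. The spectral radius r(N) = max|lambda| = 0. Note ||N|| > r(N) — characteristic of non-normal nilpotent operators. Indeed N^6 = 0.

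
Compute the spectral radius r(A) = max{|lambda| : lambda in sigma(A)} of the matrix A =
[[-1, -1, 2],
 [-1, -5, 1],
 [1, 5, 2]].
r(A) ≈ 6.1282

The eigenvalues of A are the roots of its characteristic polynomial. With M = A (coefficients from the trace, the sum of principal 2x2 minors, and det A):
  p(λ) = det(λ I - M) = λ^3 + 4λ^2 - 15λ - 12.
No integer candidate from the rational root theorem (±divisors of 12) is a root, so the roots are irrational. The cubic discriminant is Δ = 29244 > 0, so there are three distinct real roots. p(-7) = -54 and p(-6) = 6 have opposite signs, so a root lies in (-7, -6); Newton's method refines it to λ ≈ -6.1282. p(-1) = 6 and p(0) = -12 have opposite signs, so a root lies in (-1, 0); Newton's method refines it to λ ≈ -0.6939. p(2) = -18 and p(3) = 6 have opposite signs, so a root lies in (2, 3); Newton's method refines it to λ ≈ 2.8221. Check (Vieta): the three roots sum to -4, matching tr M = -4.
Thus the eigenvalues (to 4 decimals) are -6.1282 (modulus 6.1282); -0.6939 (modulus 0.6939); 2.8221 (modulus 2.8221). The spectral radius is the largest modulus: r(A) ≈ 6.1282. (Cross-check: r(A) ≤ ||A||_2 ≈ 7.3189; equality holds whenever A is normal, though it can also hold for some non-normal A.)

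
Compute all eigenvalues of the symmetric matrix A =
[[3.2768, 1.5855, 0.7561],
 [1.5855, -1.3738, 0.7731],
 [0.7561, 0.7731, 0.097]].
sigma(A) ≈ {-2, 0, 4}

A is real symmetric, so its spectrum consists of real eigenvalues. Expanding the characteristic polynomial of the displayed matrix gives
  det(λ I - A) = p(λ) = λ^3 + (-2)λ^2 + (-8)λ + (0).
Solving p(λ) = 0 yields eigenvalues ≈ -2, 0, 4. (A is shown rounded to 4 decimals, so these recover the underlying integer eigenvalues to within that precision.)
Verification: the trace of A = 2 equals the sum of eigenvalues 2, and det(A) ≈ -0.0000 matches the eigenvalue product 0.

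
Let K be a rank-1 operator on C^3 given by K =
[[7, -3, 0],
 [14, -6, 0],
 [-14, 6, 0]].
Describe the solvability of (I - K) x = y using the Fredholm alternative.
(I - K) is singular (det(I - K) = 0, i.e. 1 ∈ sigma(K)). (I - K) x = y is solvable iff y ⊥ ker((I - K)^*) = span{(7, -3, 0)}, i.e. iff 7y_1 - 3y_2 = 0. When solvable, the solutions are x = y + c·(1, 2, -2), c arbitrary (ker(I - K) = span{(1, 2, -2)}, dimension 1).

K has rank 1, so it is an outer product K = u v^T: every row of K is a multiple of one row vector. Reading off the entries, u = (1, 2, -2) and v = (7, -3, 0) (row i of K equals u_i·v^T). A rank-one matrix u v^T satisfies K u = u (v·u) and kills the (2)-dimensional subspace v^⊥, so its characteristic polynomial is lambda^2 (lambda - v·u) with v·u = tr K = 1. Hence the eigenvalues of I - K are 1 (multiplicity 2) and 1 - (1) = 0, so det(I - K) = 0. (Direct check: I - K =
[[-6, 3, 0],
 [-14, 7, 0],
 [14, -6, 1]]
has determinant 0.) So 1 is an eigenvalue of K and (I - K) is not invertible. The finite-dimensional Fredholm alternative says: either (I - K) is invertible, or ker(I - K) ≠ {0} and then range(I - K) = ker((I - K)^*)^⊥, with dim ker(I - K) = dim ker((I - K)^*). We are in the second case, so we need both kernels. Kernel of I - K: (I - K) u = u - u (v·u) = u - u = 0, so ker(I - K) = span{u} = span{(1, 2, -2)} (it is exactly 1-dimensional because rank(I - K) = 2). Kernel of the adjoint: K is real, so (I - K)^* = I - K^T = I - v u^T, and (I - v u^T) v = v - v (u·v) = 0; hence ker((I - K)^*) = span{v} = span{(7, -3, 0)}. Therefore (I - K) x = y is solvable iff <y, v> = 0, i.e. iff 7y_1 - 3y_2 = 0. When this holds, K y = u (v·y) = 0, so (I - K) y = y and x = y is a particular solution; the full solution set is the line x = y + c·u = y + c·(1, 2, -2), c ∈ C.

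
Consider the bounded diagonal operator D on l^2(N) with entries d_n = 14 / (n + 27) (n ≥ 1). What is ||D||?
||D|| = 1/2 (attained at n = 1)

For D diagonal, ||D|| = sup_n |d_n| = sup_n 14/(n + 27). This is positive and strictly decreasing in n, so the supremum is attained at n = 1: d_1 = 14/(1 + 27) = 1/2. Hence ||D|| = 1/2.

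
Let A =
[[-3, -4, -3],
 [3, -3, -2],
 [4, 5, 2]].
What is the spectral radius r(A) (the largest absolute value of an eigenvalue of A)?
r(A) ≈ 5.2367

The eigenvalues of A are the roots of its characteristic polynomial. With M = A (coefficients from the trace, the sum of principal 2x2 minors, and det A):
  p(λ) = det(λ I - M) = λ^3 + 4λ^2 + 31λ + 37.
No integer candidate from the rational root theorem (±divisors of 37) is a root, so the roots are irrational. The cubic discriminant is Δ = -67639 < 0, so there is one real root and a complex-conjugate pair. p(-2) = -17 and p(-1) = 9 have opposite signs, so a root lies in (-2, -1); Newton's method refines it to λ ≈ -1.3492. Dividing out (λ - (-1.3492)) leaves approximately λ^2 + 2.6508λ + 27.4235. For λ^2 + 2.6508λ + 27.4235 the discriminant is -102.6674. It is negative, so the remaining roots are the complex-conjugate pair λ ≈ -1.3254 ± 5.0662i. Their product equals the constant term, so |λ|^2 ≈ 27.4235 and |λ| ≈ 5.2367.
Thus the eigenvalues (to 4 decimals) are -1.3492 (modulus 1.3492); -1.3254 ± 5.0662i (modulus 5.2367). The spectral radius is the largest modulus: r(A) ≈ 5.2367. (Cross-check: r(A) ≤ ||A||_2 ≈ 8.9472; equality holds whenever A is normal, though it can also hold for some non-normal A.)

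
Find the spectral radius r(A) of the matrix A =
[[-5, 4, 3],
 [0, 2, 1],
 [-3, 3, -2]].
r(A) ≈ 4.2736

The eigenvalues of A are the roots of its characteristic polynomial. With M = A (coefficients from the trace, the sum of principal 2x2 minors, and det A):
  p(λ) = det(λ I - M) = λ^3 + 5λ^2 + 2λ - 41.
No integer candidate from the rational root theorem (±divisors of 41) is a root, so the roots are irrational. The cubic discriminant is Δ = -32199 < 0, so there is one real root and a complex-conjugate pair. p(2) = -9 and p(3) = 37 have opposite signs, so a root lies in (2, 3); Newton's method refines it to λ ≈ 2.2449. Dividing out (λ - (2.2449)) leaves approximately λ^2 + 7.2449λ + 18.2638. For λ^2 + 7.2449λ + 18.2638 the discriminant is -20.5671. It is negative, so the remaining roots are the complex-conjugate pair λ ≈ -3.6224 ± 2.2675i. Their product equals the constant term, so |λ|^2 ≈ 18.2638 and |λ| ≈ 4.2736.
Thus the eigenvalues (to 4 decimals) are 2.2449 (modulus 2.2449); -3.6224 ± 2.2675i (modulus 4.2736). The spectral radius is the largest modulus: r(A) ≈ 4.2736. (Cross-check: r(A) ≤ ||A||_2 ≈ 7.9708; equality holds whenever A is normal, though it can also hold for some non-normal A.)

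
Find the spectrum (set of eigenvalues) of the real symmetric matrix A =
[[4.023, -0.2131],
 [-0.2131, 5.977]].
sigma(A) ≈ {4, 6}

A is real symmetric, so its spectrum consists of real eigenvalues. Expanding the characteristic polynomial of the displayed matrix gives
  det(λ I - A) = p(λ) = λ^2 + (-10)λ + (24).
Solving p(λ) = 0 yields eigenvalues ≈ 4, 6. (A is shown rounded to 4 decimals, so these recover the underlying integer eigenvalues to within that precision.)
Verification: the trace of A = 10 equals the sum of eigenvalues 10, and det(A) ≈ 24.0001 matches the eigenvalue product 24.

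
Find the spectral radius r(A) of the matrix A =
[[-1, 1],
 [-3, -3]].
r(A) = sqrt(6) ≈ 2.4495

The eigenvalues of A are the roots of its characteristic polynomial. With M = A (coefficients from the trace and determinant):
  p(λ) = det(λ I - M) = λ^2 + 4λ + 6.
For λ^2 + 4λ + 6 the discriminant is -8. It is negative, so the roots are the complex-conjugate pair λ = -2 ± (sqrt(8)/2) i ≈ -2 ± 1.4142i. For a conjugate pair the product of the roots equals the constant term, so |λ|^2 = 6 and |λ| = sqrt(6) ≈ 2.4495.
Thus the eigenvalues (to 4 decimals) are -2 ± 1.4142i (modulus 2.4495). The spectral radius is the largest modulus: r(A) = sqrt(6) ≈ 2.4495. (Cross-check: r(A) ≤ ||A||_2 ≈ 4.2426; equality holds whenever A is normal, though it can also hold for some non-normal A.)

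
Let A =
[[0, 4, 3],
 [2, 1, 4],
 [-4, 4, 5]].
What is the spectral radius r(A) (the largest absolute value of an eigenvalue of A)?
r(A) ≈ 4.6553

The eigenvalues of A are the roots of its characteristic polynomial. With M = A (coefficients from the trace, the sum of principal 2x2 minors, and det A):
  p(λ) = det(λ I - M) = λ^3 - 6λ^2 - 7λ + 68.
No integer candidate from the rational root theorem (±divisors of 68) is a root, so the roots are irrational. The cubic discriminant is Δ = -11552 < 0, so there is one real root and a complex-conjugate pair. p(-4) = -64 and p(-3) = 8 have opposite signs, so a root lies in (-4, -3); Newton's method refines it to λ ≈ -3.1377. Dividing out (λ - (-3.1377)) leaves approximately λ^2 - 9.1377λ + 21.6717. For λ^2 - 9.1377λ + 21.6717 the discriminant is -3.1888. It is negative, so the remaining roots are the complex-conjugate pair λ ≈ 4.5689 ± 0.8929i. Their product equals the constant term, so |λ|^2 ≈ 21.6717 and |λ| ≈ 4.6553.
Thus the eigenvalues (to 4 decimals) are -3.1377 (modulus 3.1377); 4.5689 ± 0.8929i (modulus 4.6553). The spectral radius is the largest modulus: r(A) ≈ 4.6553. (Cross-check: r(A) ≤ ||A||_2 ≈ 9.146; equality holds whenever A is normal, though it can also hold for some non-normal A.)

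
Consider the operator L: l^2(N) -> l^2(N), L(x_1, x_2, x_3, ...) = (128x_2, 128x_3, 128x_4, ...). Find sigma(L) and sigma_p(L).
sigma(L) = closed disk {z in C : |z| ≤ 128}; sigma_p(L) = open disk {z in C : |z| < 128}

Note L = 128·V where V is the unit left shift (V x)_k = x_{k+1}; so sigma(L) = 128·sigma(V) and ||L|| = 128||V||. ||L x||^2 = 16384sum_{k≥2} |x_k|^2 ≤ 16384||x||^2, with equality on {x : x_1 = 0}, so ||L|| = 128. For any lambda with |lambda| < 128, set r = lambda/128 (|r| < 1); the vector x = (1, r, r^2, ...) is in l^2 and satisfies L x = 128(r, r^2, ...) = lambda x, so lambda is an eigenvalue. On the boundary |lambda| = 128 the geometric series diverges, so no l^2 eigenvector exists, but these lambda lie in the approximate point spectrum. Hence sigma(L) is the closed disk of radius 128 and sigma_p(L) is the open disk.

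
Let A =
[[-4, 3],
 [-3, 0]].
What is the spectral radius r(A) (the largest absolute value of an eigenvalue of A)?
r(A) = 3

The eigenvalues of A are the roots of its characteristic polynomial. With M = A (coefficients from the trace and determinant):
  p(λ) = det(λ I - M) = λ^2 + 4λ + 9.
For λ^2 + 4λ + 9 the discriminant is -20. It is negative, so the roots are the complex-conjugate pair λ = -2 ± (sqrt(20)/2) i ≈ -2 ± 2.2361i. For a conjugate pair the product of the roots equals the constant term, so |λ|^2 = 9 and |λ| = sqrt(9) = 3.
Thus the eigenvalues (to 4 decimals) are -2 ± 2.2361i (modulus 3). The spectral radius is the largest modulus: r(A) = 3. (Cross-check: r(A) ≤ ||A||_2 ≈ 5.6056; equality holds whenever A is normal, though it can also hold for some non-normal A.)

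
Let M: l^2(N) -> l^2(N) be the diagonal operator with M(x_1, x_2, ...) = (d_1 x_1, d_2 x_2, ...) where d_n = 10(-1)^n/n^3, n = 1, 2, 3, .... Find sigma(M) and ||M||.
sigma(M) = {10(-1)^n/n^3 : n ≥ 1} ∪ {0}; ||M|| = 10

A bounded diagonal operator on l^2 with diagonal entries d_n has spectrum equal to the closure of {d_n : n ≥ 1}: every d_n is an eigenvalue (with eigenvector e_n), so {d_n} ⊂ sigma(M); the spectrum is closed, so its closure is too; and for lambda not in the closure, (M - lambda I) has bounded inverse (the diagonal entries 1/(d_n - lambda) are bounded). For our sequence d_n = 10(-1)^n/n^3, n = 1, 2, 3, ...:
  - {d_n} = {10(-1)^n/n^3 : n ≥ 1}; the only limit point is 0
  - closure = {10(-1)^n/n^3 : n ≥ 1} ∪ {0}
For the norm: a diagonal operator has ||M|| = sup_n |d_n|. Here |d_n| = 10/n^3 is decreasing, so sup_n |d_n| = |d_1| = 10. So ||M|| = 10.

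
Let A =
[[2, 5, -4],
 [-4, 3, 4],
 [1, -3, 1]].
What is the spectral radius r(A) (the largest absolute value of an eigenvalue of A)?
r(A) ≈ 6.5476

The eigenvalues of A are the roots of its characteristic polynomial. With M = A (coefficients from the trace, the sum of principal 2x2 minors, and det A):
  p(λ) = det(λ I - M) = λ^3 - 6λ^2 + 47λ - 34.
No integer candidate from the rational root theorem (±divisors of 34) is a root, so the roots are irrational. The cubic discriminant is Δ = -223772 < 0, so there is one real root and a complex-conjugate pair. p(0) = -34 and p(1) = 8 have opposite signs, so a root lies in (0, 1); Newton's method refines it to λ ≈ 0.7931. Dividing out (λ - (0.7931)) leaves approximately λ^2 - 5.2069λ + 42.8705. For λ^2 - 5.2069λ + 42.8705 the discriminant is -144.3699. It is negative, so the remaining roots are the complex-conjugate pair λ ≈ 2.6035 ± 6.0077i. Their product equals the constant term, so |λ|^2 ≈ 42.8705 and |λ| ≈ 6.5476.
Thus the eigenvalues (to 4 decimals) are 0.7931 (modulus 0.7931); 2.6035 ± 6.0077i (modulus 6.5476). The spectral radius is the largest modulus: r(A) ≈ 6.5476. (Cross-check: r(A) ≤ ||A||_2 ≈ 7.3683; equality holds whenever A is normal, though it can also hold for some non-normal A.)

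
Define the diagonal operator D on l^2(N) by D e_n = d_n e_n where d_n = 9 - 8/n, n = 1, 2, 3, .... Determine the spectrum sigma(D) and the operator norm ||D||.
sigma(D) = {9 - 8/n : n ≥ 1} ∪ {9}; ||D|| = 9

A bounded diagonal operator on l^2 with diagonal entries d_n has spectrum equal to the closure of {d_n : n ≥ 1}: every d_n is an eigenvalue (with eigenvector e_n), so {d_n} ⊂ sigma(D); the spectrum is closed, so its closure is too; and for lambda not in the closure, (D - lambda I) has bounded inverse (the diagonal entries 1/(d_n - lambda) are bounded). For our sequence d_n = 9 - 8/n, n = 1, 2, 3, ...:
  - {d_n} = {9 - 8/n : n ≥ 1}; the only limit point is 9
  - closure = {9 - 8/n : n ≥ 1} ∪ {9}
For the norm: a diagonal operator has ||D|| = sup_n |d_n|. Here d_n = 9 - 8/n increases monotonically from d_1 = 1 toward 9, with all terms in [1, 9); so sup_n |d_n| = 9 (the supremum is the limit, not attained). So ||D|| = 9.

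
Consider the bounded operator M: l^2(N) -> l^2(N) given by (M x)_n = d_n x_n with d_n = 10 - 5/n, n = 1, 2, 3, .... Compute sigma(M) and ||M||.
sigma(M) = {10 - 5/n : n ≥ 1} ∪ {10}; ||M|| = 10

A bounded diagonal operator on l^2 with diagonal entries d_n has spectrum equal to the closure of {d_n : n ≥ 1}: every d_n is an eigenvalue (with eigenvector e_n), so {d_n} ⊂ sigma(M); the spectrum is closed, so its closure is too; and for lambda not in the closure, (M - lambda I) has bounded inverse (the diagonal entries 1/(d_n - lambda) are bounded). For our sequence d_n = 10 - 5/n, n = 1, 2, 3, ...:
  - {d_n} = {10 - 5/n : n ≥ 1}; the only limit point is 10
  - closure = {10 - 5/n : n ≥ 1} ∪ {10}
For the norm: a diagonal operator has ||M|| = sup_n |d_n|. Here d_n = 10 - 5/n increases monotonically from d_1 = 5 toward 10, with all terms in [5, 10); so sup_n |d_n| = 10 (the supremum is the limit, not attained). So ||M|| = 10.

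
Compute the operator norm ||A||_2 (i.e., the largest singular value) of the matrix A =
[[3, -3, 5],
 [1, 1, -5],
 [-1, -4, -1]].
||A||_2 ≈ 7.8415 (= sqrt(largest eigenvalue of A^T A))

||A||_2 = sigma_max(A) = sqrt(lambda_max(A^T A)). Form the symmetric matrix M = A^T A =
[[11, -4, 11],
 [-4, 26, -16],
 [11, -16, 51]].
Its characteristic polynomial (trace, sum of principal 2x2 minors, determinant of M give the coefficients) is
  p(λ) = det(λ I - M) = λ^3 - 88λ^2 + 1780λ - 9216.
No integer candidate from the rational root theorem (±divisors of 9216) is a root, so the roots are irrational. The cubic discriminant is Δ = 546758400 > 0, so there are three distinct real roots. p(8) = -96 and p(9) = 405 have opposite signs, so a root lies in (8, 9); Newton's method refines it to λ ≈ 8.1736. p(18) = 144 and p(19) = -305 have opposite signs, so a root lies in (18, 19); Newton's method refines it to λ ≈ 18.337. p(61) = -1103 and p(62) = 1200 have opposite signs, so a root lies in (61, 62); Newton's method refines it to λ ≈ 61.4894. Check (Vieta): the three roots sum to 88, matching tr M = 88.
So the eigenvalues of A^T A are ≈ 8.1736, 18.337, 61.4894 (all ≥ 0, as they must be for A^T A). The largest is λ_max ≈ 61.4894, hence ||A||_2 = sqrt(λ_max) ≈ 7.8415.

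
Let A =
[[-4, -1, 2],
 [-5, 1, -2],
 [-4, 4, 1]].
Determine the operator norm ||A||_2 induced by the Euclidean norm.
||A||_2 ≈ 7.9646 (= sqrt(largest eigenvalue of A^T A))

||A||_2 = sigma_max(A) = sqrt(lambda_max(A^T A)). Form the symmetric matrix M = A^T A =
[[57, -17, -2],
 [-17, 18, 0],
 [-2, 0, 9]].
Its characteristic polynomial (trace, sum of principal 2x2 minors, determinant of M give the coefficients) is
  p(λ) = det(λ I - M) = λ^3 - 84λ^2 + 1408λ - 6561.
No integer candidate from the rational root theorem (±divisors of 6561) is a root, so the roots are irrational. The cubic discriminant is Δ = 73530149 > 0, so there are three distinct real roots. p(8) = -161 and p(9) = 36 have opposite signs, so a root lies in (8, 9); Newton's method refines it to λ ≈ 8.764. p(11) = 94 and p(12) = -33 have opposite signs, so a root lies in (11, 12); Newton's method refines it to λ ≈ 11.8017. p(63) = -1206 and p(64) = 1631 have opposite signs, so a root lies in (63, 64); Newton's method refines it to λ ≈ 63.4343. Check (Vieta): the three roots sum to 84, matching tr M = 84.
So the eigenvalues of A^T A are ≈ 8.764, 11.8017, 63.4343 (all ≥ 0, as they must be for A^T A). The largest is λ_max ≈ 63.4343, hence ||A||_2 = sqrt(λ_max) ≈ 7.9646.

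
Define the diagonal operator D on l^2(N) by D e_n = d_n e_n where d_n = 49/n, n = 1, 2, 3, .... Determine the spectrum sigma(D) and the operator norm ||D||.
sigma(D) = {49/n : n ≥ 1} ∪ {0}; ||D|| = 49

A bounded diagonal operator on l^2 with diagonal entries d_n has spectrum equal to the closure of {d_n : n ≥ 1}: every d_n is an eigenvalue (with eigenvector e_n), so {d_n} ⊂ sigma(D); the spectrum is closed, so its closure is too; and for lambda not in the closure, (D - lambda I) has bounded inverse (the diagonal entries 1/(d_n - lambda) are bounded). For our sequence d_n = 49/n, n = 1, 2, 3, ...:
  - {d_n} = {49/n : n ≥ 1}; the only limit point is 0
  - closure = {49/n : n ≥ 1} ∪ {0}
For the norm: a diagonal operator has ||D|| = sup_n |d_n|. Here d_n = 49/n is positive and decreasing, so sup_n |d_n| = d_1 = 49. So ||D|| = 49.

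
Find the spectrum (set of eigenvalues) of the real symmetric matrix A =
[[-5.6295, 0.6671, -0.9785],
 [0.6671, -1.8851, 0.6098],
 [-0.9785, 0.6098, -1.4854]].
sigma(A) ≈ {-6, -2, -1}

A is real symmetric, so its spectrum consists of real eigenvalues. Expanding the characteristic polynomial of the displayed matrix gives
  det(λ I - A) = p(λ) = λ^3 + (9)λ^2 + (20)λ + (12).
Solving p(λ) = 0 yields eigenvalues ≈ -6, -2, -1. (A is shown rounded to 4 decimals, so these recover the underlying integer eigenvalues to within that precision.)
Verification: the trace of A = -9 equals the sum of eigenvalues -9, and det(A) ≈ -12.0001 matches the eigenvalue product -12.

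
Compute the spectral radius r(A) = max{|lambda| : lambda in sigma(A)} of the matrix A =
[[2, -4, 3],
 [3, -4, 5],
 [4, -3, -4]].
r(A) ≈ 4.8242

The eigenvalues of A are the roots of its characteristic polynomial. With M = A (coefficients from the trace, the sum of principal 2x2 minors, and det A):
  p(λ) = det(λ I - M) = λ^3 + 6λ^2 + 15λ + 45.
No integer candidate from the rational root theorem (±divisors of 45) is a root, so the roots are irrational. The cubic discriminant is Δ = -26055 < 0, so there is one real root and a complex-conjugate pair. p(-5) = -5 and p(-4) = 17 have opposite signs, so a root lies in (-5, -4); Newton's method refines it to λ ≈ -4.8242. Dividing out (λ - (-4.8242)) leaves approximately λ^2 + 1.1758λ + 9.3279. For λ^2 + 1.1758λ + 9.3279 the discriminant is -35.9291. It is negative, so the remaining roots are the complex-conjugate pair λ ≈ -0.5879 ± 2.997i. Their product equals the constant term, so |λ|^2 ≈ 9.3279 and |λ| ≈ 3.0542.
Thus the eigenvalues (to 4 decimals) are -4.8242 (modulus 4.8242); -0.5879 ± 2.997i (modulus 3.0542). The spectral radius is the largest modulus: r(A) ≈ 4.8242. (Cross-check: r(A) ≤ ||A||_2 ≈ 8.9237; equality holds whenever A is normal, though it can also hold for some non-normal A.)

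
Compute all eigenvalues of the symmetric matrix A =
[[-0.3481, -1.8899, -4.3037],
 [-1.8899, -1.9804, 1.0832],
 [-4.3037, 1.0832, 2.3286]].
sigma(A) ≈ {-4, -2, 6}

A is real symmetric, so its spectrum consists of real eigenvalues. Expanding the characteristic polynomial of the displayed matrix gives
  det(λ I - A) = p(λ) = λ^3 + (0)λ^2 + (-28)λ + (-47.9978).
Solving p(λ) = 0 yields eigenvalues ≈ -4, -2, 6. (A is shown rounded to 4 decimals, so these recover the underlying integer eigenvalues to within that precision.)
Verification: the trace of A = 0 equals the sum of eigenvalues 0, and det(A) ≈ 47.9978 matches the eigenvalue product 48.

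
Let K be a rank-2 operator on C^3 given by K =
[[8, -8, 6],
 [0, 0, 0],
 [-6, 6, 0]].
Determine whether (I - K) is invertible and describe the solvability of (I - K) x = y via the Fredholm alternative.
(I - K) is invertible (det(I - K) = 29 ≠ 0), so for every y in C^3 the equation (I - K) x = y has a unique solution.

K has rank 2 and factors as K = U V^T = u1 v1^T + u2 v2^T with u1 = (3, 0, -3), v1 = (3, -3, 3), u2 = (-1, 0, 3), v2 = (1, -1, 3) (multiplying out reproduces the displayed K). The nonzero eigenvalues of U V^T coincide with those of the 2 x 2 matrix G = V^T U = [[v1·u1, v1·u2], [v2·u1, v2·u2]] = [[0, 6], [-6, 8]], and by the Sylvester determinant identity det(I_3 - U V^T) = det(I_2 - V^T U) = det([[1, -6], [6, -7]]) = (1)(-7) - (-6)(6) = 29. (Direct check: I - K =
[[-7, 8, -6],
 [0, 1, 0],
 [6, -6, 1]]
has determinant 29.) The finite-dimensional Fredholm alternative says: either (I - K) is invertible, or ker(I - K) ≠ {0} and then range(I - K) = ker((I - K)^*)^⊥, with dim ker(I - K) = dim ker((I - K)^*). Since det(I - K) ≠ 0, 1 is not an eigenvalue of K and ker(I - K) = {0}, so we are in the first case: for every y there is a unique x = (I - K)^(-1) y. (Explicitly, by the Woodbury identity, (I - U V^T)^(-1) = I + U (I_2 - G)^(-1) V^T.)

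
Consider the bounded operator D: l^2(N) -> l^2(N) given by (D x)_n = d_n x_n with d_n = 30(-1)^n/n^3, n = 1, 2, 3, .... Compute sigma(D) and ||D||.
sigma(D) = {30(-1)^n/n^3 : n ≥ 1} ∪ {0}; ||D|| = 30

A bounded diagonal operator on l^2 with diagonal entries d_n has spectrum equal to the closure of {d_n : n ≥ 1}: every d_n is an eigenvalue (with eigenvector e_n), so {d_n} ⊂ sigma(D); the spectrum is closed, so its closure is too; and for lambda not in the closure, (D - lambda I) has bounded inverse (the diagonal entries 1/(d_n - lambda) are bounded). For our sequence d_n = 30(-1)^n/n^3, n = 1, 2, 3, ...:
  - {d_n} = {30(-1)^n/n^3 : n ≥ 1}; the only limit point is 0
  - closure = {30(-1)^n/n^3 : n ≥ 1} ∪ {0}
For the norm: a diagonal operator has ||D|| = sup_n |d_n|. Here |d_n| = 30/n^3 is decreasing, so sup_n |d_n| = |d_1| = 30. So ||D|| = 30.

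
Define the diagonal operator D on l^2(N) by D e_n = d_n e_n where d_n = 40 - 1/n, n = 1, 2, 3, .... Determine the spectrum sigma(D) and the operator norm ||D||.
sigma(D) = {40 - 1/n : n ≥ 1} ∪ {40}; ||D|| = 40

A bounded diagonal operator on l^2 with diagonal entries d_n has spectrum equal to the closure of {d_n : n ≥ 1}: every d_n is an eigenvalue (with eigenvector e_n), so {d_n} ⊂ sigma(D); the spectrum is closed, so its closure is too; and for lambda not in the closure, (D - lambda I) has bounded inverse (the diagonal entries 1/(d_n - lambda) are bounded). For our sequence d_n = 40 - 1/n, n = 1, 2, 3, ...:
  - {d_n} = {40 - 1/n : n ≥ 1}; the only limit point is 40
  - closure = {40 - 1/n : n ≥ 1} ∪ {40}
For the norm: a diagonal operator has ||D|| = sup_n |d_n|. Here d_n = 40 - 1/n increases monotonically from d_1 = 39 toward 40, with all terms in [39, 40); so sup_n |d_n| = 40 (the supremum is the limit, not attained). So ||D|| = 40.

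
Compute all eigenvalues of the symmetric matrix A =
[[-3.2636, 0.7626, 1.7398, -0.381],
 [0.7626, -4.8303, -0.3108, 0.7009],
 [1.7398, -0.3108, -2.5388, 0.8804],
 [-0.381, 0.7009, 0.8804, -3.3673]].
sigma(A) ≈ {-6, -4, -3, -1}

A is real symmetric, so its spectrum consists of real eigenvalues. Expanding the characteristic polynomial of the displayed matrix gives
  det(λ I - A) = p(λ) = λ^4 + (14)λ^3 + (67)λ^2 + (126)λ + (71.9981).
Solving p(λ) = 0 yields eigenvalues ≈ -6, -4, -3, -1. (A is shown rounded to 4 decimals, so these recover the underlying integer eigenvalues to within that precision.)
Verification: the trace of A = -14 equals the sum of eigenvalues -14, and det(A) ≈ 71.9981 matches the eigenvalue product 72.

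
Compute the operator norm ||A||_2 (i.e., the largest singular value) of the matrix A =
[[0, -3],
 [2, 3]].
||A||_2 = sqrt((22 + sqrt(340))/2) ≈ 4.4966 (= sqrt(largest eigenvalue of A^T A))

||A||_2 = sigma_max(A) = sqrt(lambda_max(A^T A)). Form the symmetric matrix M = A^T A =
[[4, 6],
 [6, 18]].
Its characteristic polynomial (trace, determinant of M give the coefficients) is
  p(λ) = det(λ I - M) = λ^2 - 22λ + 36.
For λ^2 - 22λ + 36 the discriminant is 340. It is nonnegative but not a perfect square, so the roots are real and irrational: λ = (22 ± sqrt(340))/2 ≈ 20.2195, 1.7805.
So the eigenvalues of A^T A are ≈ 1.7805, 20.2195 (all ≥ 0, as they must be for A^T A). The largest is λ_max = (22 + sqrt(340))/2 ≈ 20.2195, hence ||A||_2 = sqrt(λ_max) = sqrt((22 + sqrt(340))/2) ≈ 4.4966.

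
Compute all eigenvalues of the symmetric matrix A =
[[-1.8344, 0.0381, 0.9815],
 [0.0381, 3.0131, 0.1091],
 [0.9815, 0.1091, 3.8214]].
sigma(A) ≈ {-2, 3, 4}

A is real symmetric, so its spectrum consists of real eigenvalues. Expanding the characteristic polynomial of the displayed matrix gives
  det(λ I - A) = p(λ) = λ^3 + (-5)λ^2 + (-2)λ + (24).
Solving p(λ) = 0 yields eigenvalues ≈ -2, 3, 4. (A is shown rounded to 4 decimals, so these recover the underlying integer eigenvalues to within that precision.)
Verification: the trace of A = 5 equals the sum of eigenvalues 5, and det(A) ≈ -24.0000 matches the eigenvalue product -24.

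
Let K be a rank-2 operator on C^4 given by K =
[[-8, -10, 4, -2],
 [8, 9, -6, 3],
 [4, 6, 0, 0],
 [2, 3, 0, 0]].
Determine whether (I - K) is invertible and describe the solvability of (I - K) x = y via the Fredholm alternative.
(I - K) is invertible (det(I - K) = 23 ≠ 0), so for every y in C^4 the equation (I - K) x = y has a unique solution.

K has rank 2 and factors as K = U V^T = u1 v1^T + u2 v2^T with u1 = (2, -3, 0, 0), v1 = (-2, -2, 2, -1), u2 = (2, -1, -2, -1), v2 = (-2, -3, 0, 0) (multiplying out reproduces the displayed K). The nonzero eigenvalues of U V^T coincide with those of the 2 x 2 matrix G = V^T U = [[v1·u1, v1·u2], [v2·u1, v2·u2]] = [[2, -5], [5, -1]], and by the Sylvester determinant identity det(I_4 - U V^T) = det(I_2 - V^T U) = det([[-1, 5], [-5, 2]]) = (-1)(2) - (5)(-5) = 23. (Direct check: I - K =
[[9, 10, -4, 2],
 [-8, -8, 6, -3],
 [-4, -6, 1, 0],
 [-2, -3, 0, 1]]
has determinant 23.) The finite-dimensional Fredholm alternative says: either (I - K) is invertible, or ker(I - K) ≠ {0} and then range(I - K) = ker((I - K)^*)^⊥, with dim ker(I - K) = dim ker((I - K)^*). Since det(I - K) ≠ 0, 1 is not an eigenvalue of K and ker(I - K) = {0}, so we are in the first case: for every y there is a unique x = (I - K)^(-1) y. (Explicitly, by the Woodbury identity, (I - U V^T)^(-1) = I + U (I_2 - G)^(-1) V^T.)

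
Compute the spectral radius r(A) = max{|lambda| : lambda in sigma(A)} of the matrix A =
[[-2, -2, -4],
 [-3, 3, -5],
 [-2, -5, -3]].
r(A) ≈ 8.1559

The eigenvalues of A are the roots of its characteristic polynomial. With M = A (coefficients from the trace, the sum of principal 2x2 minors, and det A):
  p(λ) = det(λ I - M) = λ^3 + 2λ^2 - 48λ + 18.
No integer candidate from the rational root theorem (±divisors of 18) is a root, so the roots are irrational. The cubic discriminant is Δ = 411156 > 0, so there are three distinct real roots. p(-9) = -117 and p(-8) = 18 have opposite signs, so a root lies in (-9, -8); Newton's method refines it to λ ≈ -8.1559. p(0) = 18 and p(1) = -27 have opposite signs, so a root lies in (0, 1); Newton's method refines it to λ ≈ 0.3823. p(5) = -47 and p(6) = 18 have opposite signs, so a root lies in (5, 6); Newton's method refines it to λ ≈ 5.7737. Check (Vieta): the three roots sum to -2, matching tr M = -2.
Thus the eigenvalues (to 4 decimals) are -8.1559 (modulus 8.1559); 0.3823 (modulus 0.3823); 5.7737 (modulus 5.7737). The spectral radius is the largest modulus: r(A) ≈ 8.1559. (Cross-check: r(A) ≤ ||A||_2 ≈ 8.347; equality holds whenever A is normal, though it can also hold for some non-normal A.)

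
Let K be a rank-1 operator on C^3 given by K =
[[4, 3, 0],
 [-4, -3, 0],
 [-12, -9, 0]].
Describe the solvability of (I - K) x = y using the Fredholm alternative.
(I - K) is singular (det(I - K) = 0, i.e. 1 ∈ sigma(K)). (I - K) x = y is solvable iff y ⊥ ker((I - K)^*) = span{(4, 3, 0)}, i.e. iff 4y_1 + 3y_2 = 0. When solvable, the solutions are x = y + c·(1, -1, -3), c arbitrary (ker(I - K) = span{(1, -1, -3)}, dimension 1).

K has rank 1, so it is an outer product K = u v^T: every row of K is a multiple of one row vector. Reading off the entries, u = (1, -1, -3) and v = (4, 3, 0) (row i of K equals u_i·v^T). A rank-one matrix u v^T satisfies K u = u (v·u) and kills the (2)-dimensional subspace v^⊥, so its characteristic polynomial is lambda^2 (lambda - v·u) with v·u = tr K = 1. Hence the eigenvalues of I - K are 1 (multiplicity 2) and 1 - (1) = 0, so det(I - K) = 0. (Direct check: I - K =
[[-3, -3, 0],
 [4, 4, 0],
 [12, 9, 1]]
has determinant 0.) So 1 is an eigenvalue of K and (I - K) is not invertible. The finite-dimensional Fredholm alternative says: either (I - K) is invertible, or ker(I - K) ≠ {0} and then range(I - K) = ker((I - K)^*)^⊥, with dim ker(I - K) = dim ker((I - K)^*). We are in the second case, so we need both kernels. Kernel of I - K: (I - K) u = u - u (v·u) = u - u = 0, so ker(I - K) = span{u} = span{(1, -1, -3)} (it is exactly 1-dimensional because rank(I - K) = 2). Kernel of the adjoint: K is real, so (I - K)^* = I - K^T = I - v u^T, and (I - v u^T) v = v - v (u·v) = 0; hence ker((I - K)^*) = span{v} = span{(4, 3, 0)}. Therefore (I - K) x = y is solvable iff <y, v> = 0, i.e. iff 4y_1 + 3y_2 = 0. When this holds, K y = u (v·y) = 0, so (I - K) y = y and x = y is a particular solution; the full solution set is the line x = y + c·u = y + c·(1, -1, -3), c ∈ C.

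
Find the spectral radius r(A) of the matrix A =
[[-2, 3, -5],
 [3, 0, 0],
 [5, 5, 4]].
r(A) ≈ 5.439

The eigenvalues of A are the roots of its characteristic polynomial. With M = A (coefficients from the trace, the sum of principal 2x2 minors, and det A):
  p(λ) = det(λ I - M) = λ^3 - 2λ^2 + 8λ + 111.
No integer candidate from the rational root theorem (±divisors of 111) is a root, so the roots are irrational. The cubic discriminant is Δ = -362875 < 0, so there is one real root and a complex-conjugate pair. p(-4) = -17 and p(-3) = 42 have opposite signs, so a root lies in (-4, -3); Newton's method refines it to λ ≈ -3.7522. Dividing out (λ - (-3.7522)) leaves approximately λ^2 - 5.7522λ + 29.583. For λ^2 - 5.7522λ + 29.583 the discriminant is -85.2447. It is negative, so the remaining roots are the complex-conjugate pair λ ≈ 2.8761 ± 4.6164i. Their product equals the constant term, so |λ|^2 ≈ 29.583 and |λ| ≈ 5.439.
Thus the eigenvalues (to 4 decimals) are -3.7522 (modulus 3.7522); 2.8761 ± 4.6164i (modulus 5.439). The spectral radius is the largest modulus: r(A) ≈ 5.439. (Cross-check: r(A) ≤ ||A||_2 ≈ 8.74; equality holds whenever A is normal, though it can also hold for some non-normal A.)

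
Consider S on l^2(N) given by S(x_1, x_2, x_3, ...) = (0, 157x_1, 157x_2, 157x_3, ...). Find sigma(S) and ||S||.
sigma(S) = closed disk {z in C : |z| ≤ 157}; ||S|| = 157

Note S = 157·U where U is the unit right shift (U x)_k = x_{k-1} (with x_0 := 0); so ||S|| = 157||U|| and sigma(S) = 157·sigma(U). ||S x||^2 = sum_{k≥1} |157x_k|^2 = 24649||x||^2, so ||S|| = 157 and sigma(S) ⊂ {|z| ≤ 157}. For any |lambda| < 157, the equation (S - lambda I) x = 0 forces x_1 = 0, then 157x_k = lambda x_{k+1} ⇒ x = 0, so S has no eigenvalues. But (S - lambda I) is not surjective for |lambda| < 157: solving (S - lambda I) x = e_1 would require x_n proportional to (lambda/157)^(-n), which is not in l^2. So every |lambda| < 157 lies in the residual spectrum. The boundary |lambda| = 157 is in the approximate point spectrum (the spectrum is closed). Hence sigma(S) is the closed disk of radius 157.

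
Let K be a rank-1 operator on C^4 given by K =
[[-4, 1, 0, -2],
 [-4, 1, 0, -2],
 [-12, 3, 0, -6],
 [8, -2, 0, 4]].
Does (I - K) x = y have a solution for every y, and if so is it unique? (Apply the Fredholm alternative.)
(I - K) is singular (det(I - K) = 0, i.e. 1 ∈ sigma(K)). (I - K) x = y is solvable iff y ⊥ ker((I - K)^*) = span{(-4, 1, 0, -2)}, i.e. iff -4y_1 + y_2 - 2y_4 = 0. When solvable, the solutions are x = y + c·(1, 1, 3, -2), c arbitrary (ker(I - K) = span{(1, 1, 3, -2)}, dimension 1).

K has rank 1, so it is an outer product K = u v^T: every row of K is a multiple of one row vector. Reading off the entries, u = (1, 1, 3, -2) and v = (-4, 1, 0, -2) (row i of K equals u_i·v^T). A rank-one matrix u v^T satisfies K u = u (v·u) and kills the (3)-dimensional subspace v^⊥, so its characteristic polynomial is lambda^3 (lambda - v·u) with v·u = tr K = 1. Hence the eigenvalues of I - K are 1 (multiplicity 3) and 1 - (1) = 0, so det(I - K) = 0. (Direct check: I - K =
[[5, -1, 0, 2],
 [4, 0, 0, 2],
 [12, -3, 1, 6],
 [-8, 2, 0, -3]]
has determinant 0.) So 1 is an eigenvalue of K and (I - K) is not invertible. The finite-dimensional Fredholm alternative says: either (I - K) is invertible, or ker(I - K) ≠ {0} and then range(I - K) = ker((I - K)^*)^⊥, with dim ker(I - K) = dim ker((I - K)^*). We are in the second case, so we need both kernels. Kernel of I - K: (I - K) u = u - u (v·u) = u - u = 0, so ker(I - K) = span{u} = span{(1, 1, 3, -2)} (it is exactly 1-dimensional because rank(I - K) = 3). Kernel of the adjoint: K is real, so (I - K)^* = I - K^T = I - v u^T, and (I - v u^T) v = v - v (u·v) = 0; hence ker((I - K)^*) = span{v} = span{(-4, 1, 0, -2)}. Therefore (I - K) x = y is solvable iff <y, v> = 0, i.e. iff -4y_1 + y_2 - 2y_4 = 0. When this holds, K y = u (v·y) = 0, so (I - K) y = y and x = y is a particular solution; the full solution set is the line x = y + c·u = y + c·(1, 1, 3, -2), c ∈ C.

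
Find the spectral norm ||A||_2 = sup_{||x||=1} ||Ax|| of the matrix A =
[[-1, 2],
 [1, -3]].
||A||_2 = sqrt((15 + sqrt(221))/2) ≈ 3.8643 (= sqrt(largest eigenvalue of A^T A))

||A||_2 = sigma_max(A) = sqrt(lambda_max(A^T A)). Form the symmetric matrix M = A^T A =
[[2, -5],
 [-5, 13]].
Its characteristic polynomial (trace, determinant of M give the coefficients) is
  p(λ) = det(λ I - M) = λ^2 - 15λ + 1.
For λ^2 - 15λ + 1 the discriminant is 221. It is nonnegative but not a perfect square, so the roots are real and irrational: λ = (15 ± sqrt(221))/2 ≈ 14.933, 0.067.
So the eigenvalues of A^T A are ≈ 0.067, 14.933 (all ≥ 0, as they must be for A^T A). The largest is λ_max = (15 + sqrt(221))/2 ≈ 14.933, hence ||A||_2 = sqrt(λ_max) = sqrt((15 + sqrt(221))/2) ≈ 3.8643.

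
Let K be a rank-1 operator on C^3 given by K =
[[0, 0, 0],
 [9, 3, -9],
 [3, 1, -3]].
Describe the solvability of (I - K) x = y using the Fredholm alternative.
(I - K) is invertible (det(I - K) = 1 ≠ 0), so for every y in C^3 the equation (I - K) x = y has a unique solution.

K has rank 1, so it is an outer product K = u v^T: every row of K is a multiple of one row vector. Reading off the entries, u = (0, 3, 1) and v = (3, 1, -3) (row i of K equals u_i·v^T). A rank-one matrix u v^T satisfies K u = u (v·u) and kills the (2)-dimensional subspace v^⊥, so its characteristic polynomial is lambda^2 (lambda - v·u) with v·u = tr K = 0. Hence the eigenvalues of I - K are 1 (multiplicity 2) and 1 - (0) = 1, so det(I - K) = 1. (Direct check: I - K =
[[1, 0, 0],
 [-9, -2, 9],
 [-3, -1, 4]]
has determinant 1.) The finite-dimensional Fredholm alternative says: either (I - K) is invertible, or ker(I - K) ≠ {0} and then range(I - K) = ker((I - K)^*)^⊥, with dim ker(I - K) = dim ker((I - K)^*). Since det(I - K) ≠ 0, 1 is not an eigenvalue of K and ker(I - K) = {0}, so we are in the first case: for every y there is a unique x = (I - K)^(-1) y. Explicitly, by the Sherman–Morrison formula, (I - u v^T)^(-1) = I + u v^T/(1 - v·u), i.e. (I - K)^(-1) = I + K.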